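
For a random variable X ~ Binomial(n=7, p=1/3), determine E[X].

For X ~ Binomial(n=7, p=1/3), the expected value is:
E[X] = \frac{7}{3}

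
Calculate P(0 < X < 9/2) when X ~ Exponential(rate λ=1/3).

P(0 < X < 9/2) = ∫_{0}^{9/2} f(x) dx
where f(x) = \frac{e^{- \frac{x}{3}}}{3}
= 1 - e^{- \frac{3}{2}}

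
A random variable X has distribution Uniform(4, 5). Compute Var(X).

For X ~ Uniform(4, 5):
Var(X) = \frac{1}{12}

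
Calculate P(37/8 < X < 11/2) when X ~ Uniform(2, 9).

P(37/8 < X < 11/2) = ∫_{37/8}^{11/2} f(x) dx
where f(x) = \frac{1}{7}
= \frac{1}{8}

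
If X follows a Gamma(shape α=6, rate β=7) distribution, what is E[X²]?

Using the identity E[X²] = Var(X) + (E[X])²:
E[X] = \frac{6}{7}
Var(X) = \frac{6}{49}
E[X²] = \frac{6}{49} + (\frac{6}{7})²
= \frac{6}{7}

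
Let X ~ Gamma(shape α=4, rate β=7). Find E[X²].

Using the identity E[X²] = Var(X) + (E[X])²:
E[X] = \frac{4}{7}
Var(X) = \frac{4}{49}
E[X²] = \frac{4}{49} + (\frac{4}{7})²
= \frac{20}{49}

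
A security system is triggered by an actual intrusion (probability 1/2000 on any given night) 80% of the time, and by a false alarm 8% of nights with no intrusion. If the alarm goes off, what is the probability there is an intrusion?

Let D = the rare event, + = positive/flagged.
P(D) = 1/2000
P(+|D) = 80/100 = 4/5
P(+|D') = 8/100 = 2/25
P(+) = P(+|D)P(D) + P(+|D')P(D')
     = \frac{4}{5} × \frac{1}{2000} + \frac{2}{25} × \frac{1999}{2000}
     = \frac{2009}{25000}
P(D|+) = P(+|D)P(D)/P(+) = \frac{10}{2009}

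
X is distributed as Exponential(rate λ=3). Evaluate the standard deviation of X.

For X ~ Exponential(rate λ=3):
Var(X) = \frac{1}{9}
SD(X) = √(Var(X)) = √(\frac{1}{9}) = \frac{1}{3}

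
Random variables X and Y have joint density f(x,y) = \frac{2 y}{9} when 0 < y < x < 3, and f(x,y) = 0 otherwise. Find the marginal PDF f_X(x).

f_X(x) = ∫_0^x \frac{2 y}{9} dy = \frac{x^{2}}{9}
for 0 < x < 3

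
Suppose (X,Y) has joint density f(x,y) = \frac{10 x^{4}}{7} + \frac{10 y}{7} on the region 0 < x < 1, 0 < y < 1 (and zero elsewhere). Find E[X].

E[X] = ∫_0^1 ∫_0^1 x × f(x,y) dy dx
= ∫_0^1 ∫_0^1 x × (\frac{10 x^{4}}{7} + \frac{10 y}{7}) dy dx
= \frac{25}{42}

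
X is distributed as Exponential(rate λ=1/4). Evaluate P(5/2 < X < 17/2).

P(5/2 < X < 17/2) = ∫_{5/2}^{17/2} f(x) dx
where f(x) = \frac{e^{- \frac{x}{4}}}{4}
= - \frac{1 - e^{\frac{3}{2}}}{e^{\frac{17}{8}}}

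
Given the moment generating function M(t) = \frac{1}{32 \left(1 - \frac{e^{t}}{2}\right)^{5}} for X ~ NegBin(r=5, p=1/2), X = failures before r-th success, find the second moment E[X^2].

To find E[X^2], compute M^(2)(0):
M^(1)(t) = \frac{5 e^{t}}{64 \left(1 - \frac{e^{t}}{2}\right)^{6}}
M^(2)(t) = \frac{5 e^{t}}{64 \left(1 - \frac{e^{t}}{2}\right)^{6}} + \frac{15 e^{2 t}}{64 \left(1 - \frac{e^{t}}{2}\right)^{7}}
M^(2)(0) = 35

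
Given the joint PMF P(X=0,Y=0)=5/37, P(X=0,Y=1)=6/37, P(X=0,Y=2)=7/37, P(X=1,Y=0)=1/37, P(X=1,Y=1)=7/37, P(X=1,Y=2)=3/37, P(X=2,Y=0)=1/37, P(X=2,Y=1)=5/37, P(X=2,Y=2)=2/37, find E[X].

First find marginal of X:
P(X=0) = 18/37
P(X=1) = 11/37
P(X=2) = 8/37
E[X] = 0 × 18/37 + 1 × 11/37 + 2 × 8/37 = 27/37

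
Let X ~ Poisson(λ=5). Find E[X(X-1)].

E[X(X-1)] = E[X² - X] = E[X²] - E[X]
E[X] = 5
E[X²] = Var(X) + (E[X])² = 5 + (5)² = 30
E[X(X-1)] = 30 - 5 = 25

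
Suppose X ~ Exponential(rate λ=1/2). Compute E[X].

For X ~ Exponential(rate λ=1/2), the expected value is:
E[X] = 2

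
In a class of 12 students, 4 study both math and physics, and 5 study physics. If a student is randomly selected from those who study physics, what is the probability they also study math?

P(A ∩ B) = 4/12 = 1/3
P(B) = 5/12
P(A|B) = P(A ∩ B) / P(B) = (1/3) / (5/12) = 4/5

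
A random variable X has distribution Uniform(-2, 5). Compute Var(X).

For X ~ Uniform(-2, 5):
Var(X) = \frac{49}{12}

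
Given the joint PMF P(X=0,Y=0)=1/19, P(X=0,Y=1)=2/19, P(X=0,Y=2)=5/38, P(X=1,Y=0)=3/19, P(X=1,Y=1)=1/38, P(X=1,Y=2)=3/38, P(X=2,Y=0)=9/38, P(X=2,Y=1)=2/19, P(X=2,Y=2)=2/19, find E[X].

First find marginal of X:
P(X=0) = 11/38
P(X=1) = 5/19
P(X=2) = 17/38
E[X] = 0 × 11/38 + 1 × 5/19 + 2 × 17/38 = 22/19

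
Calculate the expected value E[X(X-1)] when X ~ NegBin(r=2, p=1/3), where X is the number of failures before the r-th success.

E[X(X-1)] = E[X² - X] = E[X²] - E[X]
E[X] = 4
E[X²] = Var(X) + (E[X])² = 12 + (4)² = 28
E[X(X-1)] = 28 - 4 = 24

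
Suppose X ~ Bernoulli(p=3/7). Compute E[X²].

Using the identity E[X²] = Var(X) + (E[X])²:
E[X] = \frac{3}{7}
Var(X) = \frac{12}{49}
E[X²] = \frac{12}{49} + (\frac{3}{7})²
= \frac{3}{7}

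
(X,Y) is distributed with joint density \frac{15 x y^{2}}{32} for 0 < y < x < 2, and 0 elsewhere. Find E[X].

f_X(x) = ∫_0^x \frac{15 x y^{2}}{32} dy = \frac{5 x^{4}}{32}
E[X] = ∫_0^2 x × (\frac{5 x^{4}}{32}) dx = \frac{5}{3}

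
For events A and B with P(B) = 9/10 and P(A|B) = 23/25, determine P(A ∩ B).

By definition, P(A|B) = P(A ∩ B) / P(B)
So P(A ∩ B) = P(A|B) × P(B)
= 23/25 × 9/10
= 207/250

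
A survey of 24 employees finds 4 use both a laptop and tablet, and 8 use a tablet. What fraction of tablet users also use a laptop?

P(A ∩ B) = 4/24 = 1/6
P(B) = 8/24 = 1/3
P(A|B) = P(A ∩ B) / P(B) = (1/6) / (1/3) = 1/2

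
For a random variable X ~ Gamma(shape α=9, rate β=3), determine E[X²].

Using the identity E[X²] = Var(X) + (E[X])²:
E[X] = 3
Var(X) = 1
E[X²] = 1 + (3)²
= 10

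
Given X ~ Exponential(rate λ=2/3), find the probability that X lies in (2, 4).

P(2 < X < 4) = ∫_{2}^{4} f(x) dx
where f(x) = \frac{2 e^{- \frac{2 x}{3}}}{3}
= - \frac{1 - e^{\frac{4}{3}}}{e^{\frac{8}{3}}}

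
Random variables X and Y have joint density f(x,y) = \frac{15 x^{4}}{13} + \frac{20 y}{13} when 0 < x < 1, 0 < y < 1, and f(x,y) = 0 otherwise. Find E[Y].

E[Y] = ∫_0^1 ∫_0^1 y × f(x,y) dx dy
= \frac{49}{78}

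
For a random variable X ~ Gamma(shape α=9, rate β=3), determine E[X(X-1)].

E[X(X-1)] = E[X² - X] = E[X²] - E[X]
E[X] = 3
E[X²] = Var(X) + (E[X])² = 1 + (3)² = 10
E[X(X-1)] = 10 - 3 = 7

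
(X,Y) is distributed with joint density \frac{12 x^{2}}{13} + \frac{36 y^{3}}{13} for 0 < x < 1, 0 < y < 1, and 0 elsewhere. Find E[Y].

E[Y] = ∫_0^1 ∫_0^1 y × f(x,y) dx dy
= \frac{46}{65}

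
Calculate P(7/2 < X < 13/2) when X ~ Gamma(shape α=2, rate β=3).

P(7/2 < X < 13/2) = ∫_{7/2}^{13/2} f(x) dx
where f(x) = 9 x e^{- 3 x}
= \frac{-41 + 23 e^{9}}{2 e^{\frac{39}{2}}}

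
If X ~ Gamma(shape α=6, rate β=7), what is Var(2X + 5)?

For X ~ Gamma(shape α=6, rate β=7):
Var(X) = \frac{6}{49}
Var(2X + 5) = (2)² × Var(X) = 4 × \frac{6}{49} = \frac{24}{49}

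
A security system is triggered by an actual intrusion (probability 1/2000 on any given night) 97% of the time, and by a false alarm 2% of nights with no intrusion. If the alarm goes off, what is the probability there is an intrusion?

Let D = the rare event, + = positive/flagged.
P(D) = 1/2000
P(+|D) = 97/100
P(+|D') = 2/100 = 1/50
P(+) = P(+|D)P(D) + P(+|D')P(D')
     = \frac{97}{100} × \frac{1}{2000} + \frac{1}{50} × \frac{1999}{2000}
     = \frac{819}{40000}
P(D|+) = P(+|D)P(D)/P(+) = \frac{97}{4095}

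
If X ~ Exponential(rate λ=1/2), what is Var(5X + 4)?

For X ~ Exponential(rate λ=1/2):
Var(X) = 4
Var(5X + 4) = (5)² × Var(X) = 25 × 4 = 100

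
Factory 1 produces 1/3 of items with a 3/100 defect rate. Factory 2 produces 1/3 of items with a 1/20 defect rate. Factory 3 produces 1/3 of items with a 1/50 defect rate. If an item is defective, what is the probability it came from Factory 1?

Using Bayes' theorem:
P(F1) = 1/3, P(D|F1) = 3/100
P(F2) = 1/3, P(D|F2) = 1/20
P(F3) = 1/3, P(D|F3) = 1/50
P(D) = P(D|F1)P(F1) + P(D|F2)P(F2) + P(D|F3)P(F3)
     = \frac{1}{30}
P(F1|D) = P(D|F1)P(F1) / P(D)
= \frac{3}{10}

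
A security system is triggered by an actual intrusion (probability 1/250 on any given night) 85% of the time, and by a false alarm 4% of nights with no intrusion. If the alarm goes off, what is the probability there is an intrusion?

Let D = the rare event, + = positive/flagged.
P(D) = 1/250
P(+|D) = 85/100 = 17/20
P(+|D') = 4/100 = 1/25
P(+) = P(+|D)P(D) + P(+|D')P(D')
     = \frac{17}{20} × \frac{1}{250} + \frac{1}{25} × \frac{249}{250}
     = \frac{1081}{25000}
P(D|+) = P(+|D)P(D)/P(+) = \frac{85}{1081}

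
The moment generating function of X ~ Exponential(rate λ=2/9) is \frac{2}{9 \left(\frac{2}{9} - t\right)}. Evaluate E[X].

To find E[X], compute M^(1)(0):
M^(1)(t) = \frac{2}{9 \left(\frac{2}{9} - t\right)^{2}}
M^(1)(0) = \frac{9}{2}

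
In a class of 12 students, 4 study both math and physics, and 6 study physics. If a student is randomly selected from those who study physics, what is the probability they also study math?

P(A ∩ B) = 4/12 = 1/3
P(B) = 6/12 = 1/2
P(A|B) = P(A ∩ B) / P(B) = (1/3) / (1/2) = 2/3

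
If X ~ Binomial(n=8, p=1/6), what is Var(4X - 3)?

For X ~ Binomial(n=8, p=1/6):
Var(X) = \frac{10}{9}
Var(4X - 3) = (4)² × Var(X) = 16 × \frac{10}{9} = \frac{160}{9}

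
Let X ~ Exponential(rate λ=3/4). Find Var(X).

For X ~ Exponential(rate λ=3/4):
Var(X) = \frac{16}{9}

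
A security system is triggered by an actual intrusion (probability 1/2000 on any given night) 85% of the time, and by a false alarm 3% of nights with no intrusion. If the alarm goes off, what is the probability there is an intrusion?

Let D = the rare event, + = positive/flagged.
P(D) = 1/2000
P(+|D) = 85/100 = 17/20
P(+|D') = 3/100
P(+) = P(+|D)P(D) + P(+|D')P(D')
     = \frac{17}{20} × \frac{1}{2000} + \frac{3}{100} × \frac{1999}{2000}
     = \frac{3041}{100000}
P(D|+) = P(+|D)P(D)/P(+) = \frac{85}{6082}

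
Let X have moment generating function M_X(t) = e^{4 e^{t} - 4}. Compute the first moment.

To find E[X], compute M^(1)(0):
M^(1)(t) = 4 e^{t} e^{4 e^{t} - 4}
M^(1)(0) = 4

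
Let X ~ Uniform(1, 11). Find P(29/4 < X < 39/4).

P(29/4 < X < 39/4) = ∫_{29/4}^{39/4} f(x) dx
where f(x) = \frac{1}{10}
= \frac{1}{4}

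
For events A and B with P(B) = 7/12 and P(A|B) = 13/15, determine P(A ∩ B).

By definition, P(A|B) = P(A ∩ B) / P(B)
So P(A ∩ B) = P(A|B) × P(B)
= 13/15 × 7/12
= 91/180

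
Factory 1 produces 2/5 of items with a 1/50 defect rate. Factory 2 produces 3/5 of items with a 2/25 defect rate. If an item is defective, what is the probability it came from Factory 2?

Using Bayes' theorem:
P(F1) = 2/5, P(D|F1) = 1/50
P(F2) = 3/5, P(D|F2) = 2/25
P(D) = P(D|F1)P(F1) + P(D|F2)P(F2)
     = \frac{7}{125}
P(F2|D) = P(D|F2)P(F2) / P(D)
= \frac{6}{7}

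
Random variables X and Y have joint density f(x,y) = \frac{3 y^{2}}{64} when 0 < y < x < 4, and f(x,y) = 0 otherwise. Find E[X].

f_X(x) = ∫_0^x \frac{3 y^{2}}{64} dy = \frac{x^{3}}{64}
E[X] = ∫_0^4 x × (\frac{x^{3}}{64}) dx = \frac{16}{5}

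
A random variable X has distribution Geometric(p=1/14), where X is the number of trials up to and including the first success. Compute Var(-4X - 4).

For X ~ Geometric(p=1/14), where X is the number of trials up to and including the first success:
Var(X) = 182
Var(-4X - 4) = (-4)² × Var(X) = 16 × 182 = 2912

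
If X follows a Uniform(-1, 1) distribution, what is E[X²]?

Using the identity E[X²] = Var(X) + (E[X])²:
E[X] = 0
Var(X) = \frac{1}{3}
E[X²] = \frac{1}{3} + (0)²
= \frac{1}{3}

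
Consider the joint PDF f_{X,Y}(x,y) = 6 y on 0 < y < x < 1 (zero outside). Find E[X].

f_X(x) = ∫_0^x 6 y dy = 3 x^{2}
E[X] = ∫_0^1 x × (3 x^{2}) dx = \frac{3}{4}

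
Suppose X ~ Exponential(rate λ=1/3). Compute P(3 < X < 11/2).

P(3 < X < 11/2) = ∫_{3}^{11/2} f(x) dx
where f(x) = \frac{e^{- \frac{x}{3}}}{3}
= - \frac{1}{e^{\frac{11}{6}}} + e^{-1}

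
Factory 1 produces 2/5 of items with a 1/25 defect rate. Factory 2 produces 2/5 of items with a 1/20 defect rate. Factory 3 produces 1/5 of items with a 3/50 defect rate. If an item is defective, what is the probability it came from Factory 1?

Using Bayes' theorem:
P(F1) = 2/5, P(D|F1) = 1/25
P(F2) = 2/5, P(D|F2) = 1/20
P(F3) = 1/5, P(D|F3) = 3/50
P(D) = P(D|F1)P(F1) + P(D|F2)P(F2) + P(D|F3)P(F3)
     = \frac{6}{125}
P(F1|D) = P(D|F1)P(F1) / P(D)
= \frac{1}{3}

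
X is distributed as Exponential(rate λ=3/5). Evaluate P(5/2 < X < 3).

P(5/2 < X < 3) = ∫_{5/2}^{3} f(x) dx
where f(x) = \frac{3 e^{- \frac{3 x}{5}}}{5}
= - \frac{1}{e^{\frac{9}{5}}} + e^{- \frac{3}{2}}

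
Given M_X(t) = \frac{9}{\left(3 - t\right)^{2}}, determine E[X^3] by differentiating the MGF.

To find E[X^3], compute M^(3)(0):
M^(1)(t) = \frac{18}{\left(3 - t\right)^{3}}
M^(2)(t) = \frac{54}{\left(3 - t\right)^{4}}
M^(3)(t) = \frac{216}{\left(3 - t\right)^{5}}
M^(3)(0) = \frac{8}{9}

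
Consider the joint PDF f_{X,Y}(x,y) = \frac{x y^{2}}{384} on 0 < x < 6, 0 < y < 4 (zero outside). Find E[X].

f_X(x) = ∫_0^4 \frac{x y^{2}}{384} dy = \frac{x}{18}
E[X] = ∫_0^6 x × (\frac{x}{18}) dx = 4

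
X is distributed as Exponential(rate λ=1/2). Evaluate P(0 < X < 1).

P(0 < X < 1) = ∫_{0}^{1} f(x) dx
where f(x) = \frac{e^{- \frac{x}{2}}}{2}
= 1 - e^{- \frac{1}{2}}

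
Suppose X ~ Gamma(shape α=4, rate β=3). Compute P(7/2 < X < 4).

P(7/2 < X < 4) = ∫_{7/2}^{4} f(x) dx
where f(x) = \frac{27 x^{3} e^{- 3 x}}{2}
= - \frac{373}{e^{12}} + \frac{4153}{16 e^{\frac{21}{2}}}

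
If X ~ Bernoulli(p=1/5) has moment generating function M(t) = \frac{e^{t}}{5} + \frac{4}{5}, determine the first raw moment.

To find E[X], compute M^(1)(0):
M^(1)(t) = \frac{e^{t}}{5}
M^(1)(0) = \frac{1}{5}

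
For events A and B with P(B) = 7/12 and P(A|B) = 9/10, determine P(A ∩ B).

By definition, P(A|B) = P(A ∩ B) / P(B)
So P(A ∩ B) = P(A|B) × P(B)
= 9/10 × 7/12
= 21/40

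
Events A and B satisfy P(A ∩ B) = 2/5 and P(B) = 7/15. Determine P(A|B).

P(A|B) = P(A ∩ B) / P(B)
= (2/5) / (7/15)
= 6/7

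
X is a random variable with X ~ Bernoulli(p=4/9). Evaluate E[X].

For X ~ Bernoulli(p=4/9), the expected value is:
E[X] = \frac{4}{9}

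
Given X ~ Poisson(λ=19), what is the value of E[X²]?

Using the identity E[X²] = Var(X) + (E[X])²:
E[X] = 19
Var(X) = 19
E[X²] = 19 + (19)²
= 380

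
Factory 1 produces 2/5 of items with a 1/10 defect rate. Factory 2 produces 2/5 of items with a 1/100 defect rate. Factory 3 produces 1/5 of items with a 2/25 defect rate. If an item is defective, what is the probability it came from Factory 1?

Using Bayes' theorem:
P(F1) = 2/5, P(D|F1) = 1/10
P(F2) = 2/5, P(D|F2) = 1/100
P(F3) = 1/5, P(D|F3) = 2/25
P(D) = P(D|F1)P(F1) + P(D|F2)P(F2) + P(D|F3)P(F3)
     = \frac{3}{50}
P(F1|D) = P(D|F1)P(F1) / P(D)
= \frac{2}{3}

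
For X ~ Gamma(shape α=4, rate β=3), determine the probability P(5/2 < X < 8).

P(5/2 < X < 8) = ∫_{5/2}^{8} f(x) dx
where f(x) = \frac{27 x^{3} e^{- 3 x}}{2}
= - \frac{2617}{e^{24}} + \frac{1711}{16 e^{\frac{15}{2}}}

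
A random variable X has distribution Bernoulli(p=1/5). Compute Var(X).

For X ~ Bernoulli(p=1/5):
Var(X) = \frac{4}{25}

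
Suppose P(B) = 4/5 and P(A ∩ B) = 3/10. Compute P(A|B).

P(A|B) = P(A ∩ B) / P(B)
= (3/10) / (4/5)
= 3/8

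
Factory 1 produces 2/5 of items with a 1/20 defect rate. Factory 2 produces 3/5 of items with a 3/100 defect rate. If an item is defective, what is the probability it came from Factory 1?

Using Bayes' theorem:
P(F1) = 2/5, P(D|F1) = 1/20
P(F2) = 3/5, P(D|F2) = 3/100
P(D) = P(D|F1)P(F1) + P(D|F2)P(F2)
     = \frac{19}{500}
P(F1|D) = P(D|F1)P(F1) / P(D)
= \frac{10}{19}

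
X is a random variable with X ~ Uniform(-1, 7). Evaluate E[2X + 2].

For X ~ Uniform(-1, 7):
E[X] = 3
E[2X + 2] = 2 × E[X] + 2 = 8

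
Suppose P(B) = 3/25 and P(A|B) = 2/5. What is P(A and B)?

By definition, P(A|B) = P(A ∩ B) / P(B)
So P(A ∩ B) = P(A|B) × P(B)
= 2/5 × 3/25
= 6/125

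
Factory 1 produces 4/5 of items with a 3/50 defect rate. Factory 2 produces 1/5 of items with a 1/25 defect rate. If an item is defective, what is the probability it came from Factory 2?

Using Bayes' theorem:
P(F1) = 4/5, P(D|F1) = 3/50
P(F2) = 1/5, P(D|F2) = 1/25
P(D) = P(D|F1)P(F1) + P(D|F2)P(F2)
     = \frac{7}{125}
P(F2|D) = P(D|F2)P(F2) / P(D)
= \frac{1}{7}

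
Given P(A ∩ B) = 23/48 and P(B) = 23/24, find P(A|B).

P(A|B) = P(A ∩ B) / P(B)
= (23/48) / (23/24)
= 1/2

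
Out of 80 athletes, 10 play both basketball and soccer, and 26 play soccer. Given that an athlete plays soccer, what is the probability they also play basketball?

P(A ∩ B) = 10/80 = 1/8
P(B) = 26/80 = 13/40
P(A|B) = P(A ∩ B) / P(B) = (1/8) / (13/40) = 5/13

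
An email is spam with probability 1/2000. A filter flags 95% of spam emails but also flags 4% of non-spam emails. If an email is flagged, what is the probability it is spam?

Let D = the rare event, + = positive/flagged.
P(D) = 1/2000
P(+|D) = 95/100 = 19/20
P(+|D') = 4/100 = 1/25
P(+) = P(+|D)P(D) + P(+|D')P(D')
     = \frac{19}{20} × \frac{1}{2000} + \frac{1}{25} × \frac{1999}{2000}
     = \frac{8091}{200000}
P(D|+) = P(+|D)P(D)/P(+) = \frac{95}{8091}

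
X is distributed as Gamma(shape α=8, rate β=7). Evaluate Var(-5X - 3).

For X ~ Gamma(shape α=8, rate β=7):
Var(X) = \frac{8}{49}
Var(-5X - 3) = (-5)² × Var(X) = 25 × \frac{8}{49} = \frac{200}{49}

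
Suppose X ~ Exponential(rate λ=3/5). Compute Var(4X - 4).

For X ~ Exponential(rate λ=3/5):
Var(X) = \frac{25}{9}
Var(4X - 4) = (4)² × Var(X) = 16 × \frac{25}{9} = \frac{400}{9}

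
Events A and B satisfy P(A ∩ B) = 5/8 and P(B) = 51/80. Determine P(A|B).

P(A|B) = P(A ∩ B) / P(B)
= (5/8) / (51/80)
= 50/51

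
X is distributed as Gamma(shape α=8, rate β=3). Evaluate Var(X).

For X ~ Gamma(shape α=8, rate β=3):
Var(X) = \frac{8}{9}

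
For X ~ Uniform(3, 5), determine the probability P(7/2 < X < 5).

P(7/2 < X < 5) = ∫_{7/2}^{5} f(x) dx
where f(x) = \frac{1}{2}
= \frac{3}{4}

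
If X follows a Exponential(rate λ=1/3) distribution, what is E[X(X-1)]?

E[X(X-1)] = E[X² - X] = E[X²] - E[X]
E[X] = 3
E[X²] = Var(X) + (E[X])² = 9 + (3)² = 18
E[X(X-1)] = 18 - 3 = 15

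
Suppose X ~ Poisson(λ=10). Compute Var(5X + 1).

For X ~ Poisson(λ=10):
Var(X) = 10
Var(5X + 1) = (5)² × Var(X) = 25 × 10 = 250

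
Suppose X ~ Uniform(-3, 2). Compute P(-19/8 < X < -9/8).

P(-19/8 < X < -9/8) = ∫_{-19/8}^{-9/8} f(x) dx
where f(x) = \frac{1}{5}
= \frac{1}{4}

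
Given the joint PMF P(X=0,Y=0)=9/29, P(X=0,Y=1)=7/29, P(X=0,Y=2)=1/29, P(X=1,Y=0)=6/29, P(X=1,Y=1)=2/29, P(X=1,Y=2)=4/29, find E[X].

First find marginal of X:
P(X=0) = 17/29
P(X=1) = 12/29
E[X] = 0 × 17/29 + 1 × 12/29 = 12/29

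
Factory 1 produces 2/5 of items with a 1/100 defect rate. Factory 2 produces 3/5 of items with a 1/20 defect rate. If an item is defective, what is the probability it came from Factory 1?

Using Bayes' theorem:
P(F1) = 2/5, P(D|F1) = 1/100
P(F2) = 3/5, P(D|F2) = 1/20
P(D) = P(D|F1)P(F1) + P(D|F2)P(F2)
     = \frac{17}{500}
P(F1|D) = P(D|F1)P(F1) / P(D)
= \frac{2}{17}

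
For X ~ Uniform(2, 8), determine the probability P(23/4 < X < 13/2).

P(23/4 < X < 13/2) = ∫_{23/4}^{13/2} f(x) dx
where f(x) = \frac{1}{6}
= \frac{1}{8}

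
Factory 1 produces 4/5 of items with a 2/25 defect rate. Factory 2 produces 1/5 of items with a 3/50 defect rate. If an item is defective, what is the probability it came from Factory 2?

Using Bayes' theorem:
P(F1) = 4/5, P(D|F1) = 2/25
P(F2) = 1/5, P(D|F2) = 3/50
P(D) = P(D|F1)P(F1) + P(D|F2)P(F2)
     = \frac{19}{250}
P(F2|D) = P(D|F2)P(F2) / P(D)
= \frac{3}{19}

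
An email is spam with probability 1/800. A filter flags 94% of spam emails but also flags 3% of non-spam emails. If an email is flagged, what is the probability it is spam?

Let D = the rare event, + = positive/flagged.
P(D) = 1/800
P(+|D) = 94/100 = 47/50
P(+|D') = 3/100
P(+) = P(+|D)P(D) + P(+|D')P(D')
     = \frac{47}{50} × \frac{1}{800} + \frac{3}{100} × \frac{799}{800}
     = \frac{2491}{80000}
P(D|+) = P(+|D)P(D)/P(+) = \frac{2}{53}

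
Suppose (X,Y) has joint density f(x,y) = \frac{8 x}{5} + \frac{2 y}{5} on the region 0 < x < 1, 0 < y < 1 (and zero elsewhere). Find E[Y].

E[Y] = ∫_0^1 ∫_0^1 y × f(x,y) dx dy
= \frac{8}{15}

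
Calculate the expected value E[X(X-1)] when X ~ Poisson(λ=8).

E[X(X-1)] = E[X² - X] = E[X²] - E[X]
E[X] = 8
E[X²] = Var(X) + (E[X])² = 8 + (8)² = 72
E[X(X-1)] = 72 - 8 = 64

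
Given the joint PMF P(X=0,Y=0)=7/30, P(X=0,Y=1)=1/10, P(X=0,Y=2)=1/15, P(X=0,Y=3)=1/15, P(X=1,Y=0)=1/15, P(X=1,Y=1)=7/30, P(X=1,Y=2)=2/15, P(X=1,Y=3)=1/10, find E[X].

First find marginal of X:
P(X=0) = 7/15
P(X=1) = 8/15
E[X] = 0 × 7/15 + 1 × 8/15 = 8/15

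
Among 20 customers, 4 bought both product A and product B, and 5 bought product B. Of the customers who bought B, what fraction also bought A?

P(A ∩ B) = 4/20 = 1/5
P(B) = 5/20 = 1/4
P(A|B) = P(A ∩ B) / P(B) = (1/5) / (1/4) = 4/5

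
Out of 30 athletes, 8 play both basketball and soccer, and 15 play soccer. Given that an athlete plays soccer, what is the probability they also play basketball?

P(A ∩ B) = 8/30 = 4/15
P(B) = 15/30 = 1/2
P(A|B) = P(A ∩ B) / P(B) = (4/15) / (1/2) = 8/15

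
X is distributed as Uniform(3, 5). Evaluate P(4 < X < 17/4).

P(4 < X < 17/4) = ∫_{4}^{17/4} f(x) dx
where f(x) = \frac{1}{2}
= \frac{1}{8}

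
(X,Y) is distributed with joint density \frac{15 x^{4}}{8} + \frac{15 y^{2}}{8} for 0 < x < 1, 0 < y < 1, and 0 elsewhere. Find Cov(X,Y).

E[XY] = ∫∫ xy × f(x,y) dx dy = \frac{25}{64}
E[X] = \frac{5}{8}
E[Y] = \frac{21}{32}
Cov(X,Y) = E[XY] - E[X]E[Y] = - \frac{5}{256}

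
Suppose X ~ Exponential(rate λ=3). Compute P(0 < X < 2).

P(0 < X < 2) = ∫_{0}^{2} f(x) dx
where f(x) = 3 e^{- 3 x}
= 1 - e^{-6}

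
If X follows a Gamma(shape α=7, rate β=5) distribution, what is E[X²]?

Using the identity E[X²] = Var(X) + (E[X])²:
E[X] = \frac{7}{5}
Var(X) = \frac{7}{25}
E[X²] = \frac{7}{25} + (\frac{7}{5})²
= \frac{56}{25}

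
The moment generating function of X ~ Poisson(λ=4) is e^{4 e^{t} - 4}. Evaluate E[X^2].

To find E[X^2], compute M^(2)(0):
M^(1)(t) = 4 e^{t} e^{4 e^{t} - 4}
M^(2)(t) = 16 e^{2 t} e^{4 e^{t} - 4} + 4 e^{t} e^{4 e^{t} - 4}
M^(2)(0) = 20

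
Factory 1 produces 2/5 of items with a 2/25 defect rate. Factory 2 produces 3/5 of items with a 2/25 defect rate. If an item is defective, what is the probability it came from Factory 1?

Using Bayes' theorem:
P(F1) = 2/5, P(D|F1) = 2/25
P(F2) = 3/5, P(D|F2) = 2/25
P(D) = P(D|F1)P(F1) + P(D|F2)P(F2)
     = \frac{2}{25}
P(F1|D) = P(D|F1)P(F1) / P(D)
= \frac{2}{5}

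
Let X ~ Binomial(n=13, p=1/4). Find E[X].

For X ~ Binomial(n=13, p=1/4), the expected value is:
E[X] = \frac{13}{4}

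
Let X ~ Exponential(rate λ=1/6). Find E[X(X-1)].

E[X(X-1)] = E[X² - X] = E[X²] - E[X]
E[X] = 6
E[X²] = Var(X) + (E[X])² = 36 + (6)² = 72
E[X(X-1)] = 72 - 6 = 66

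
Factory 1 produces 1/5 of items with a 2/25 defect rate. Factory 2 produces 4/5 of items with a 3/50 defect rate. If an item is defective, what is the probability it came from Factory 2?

Using Bayes' theorem:
P(F1) = 1/5, P(D|F1) = 2/25
P(F2) = 4/5, P(D|F2) = 3/50
P(D) = P(D|F1)P(F1) + P(D|F2)P(F2)
     = \frac{8}{125}
P(F2|D) = P(D|F2)P(F2) / P(D)
= \frac{3}{4}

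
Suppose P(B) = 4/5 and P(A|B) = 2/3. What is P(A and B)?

By definition, P(A|B) = P(A ∩ B) / P(B)
So P(A ∩ B) = P(A|B) × P(B)
= 2/3 × 4/5
= 8/15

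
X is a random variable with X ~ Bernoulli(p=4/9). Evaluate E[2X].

For X ~ Bernoulli(p=4/9):
E[X] = \frac{4}{9}
E[2X] = 2 × E[X] + 0 = \frac{8}{9}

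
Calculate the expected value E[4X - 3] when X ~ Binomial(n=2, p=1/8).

For X ~ Binomial(n=2, p=1/8):
E[X] = \frac{1}{4}
E[4X - 3] = 4 × E[X] - 3 = -2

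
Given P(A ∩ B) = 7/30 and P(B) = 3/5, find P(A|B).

P(A|B) = P(A ∩ B) / P(B)
= (7/30) / (3/5)
= 7/18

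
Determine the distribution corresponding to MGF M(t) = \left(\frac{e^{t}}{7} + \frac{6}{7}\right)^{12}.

The MGF M(t) = \left(\frac{e^{t}}{7} + \frac{6}{7}\right)^{12} is the standard form for the Binomial distribution.
Comparing with the known MGF formula identifies: Binomial(n=12, p=1/7)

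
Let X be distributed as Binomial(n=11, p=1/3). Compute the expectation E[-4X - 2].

For X ~ Binomial(n=11, p=1/3):
E[X] = \frac{11}{3}
E[-4X - 2] = -4 × E[X] - 2 = - \frac{50}{3}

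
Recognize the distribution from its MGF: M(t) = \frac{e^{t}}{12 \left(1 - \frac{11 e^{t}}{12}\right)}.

The MGF M(t) = \frac{e^{t}}{12 \left(1 - \frac{11 e^{t}}{12}\right)} is the standard form for the Geometric distribution.
Comparing with the known MGF formula identifies: Geometric(p=1/12), X = trial number of first success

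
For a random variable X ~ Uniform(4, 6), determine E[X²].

Using the identity E[X²] = Var(X) + (E[X])²:
E[X] = 5
Var(X) = \frac{1}{3}
E[X²] = \frac{1}{3} + (5)²
= \frac{76}{3}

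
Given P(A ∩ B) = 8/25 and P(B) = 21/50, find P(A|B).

P(A|B) = P(A ∩ B) / P(B)
= (8/25) / (21/50)
= 16/21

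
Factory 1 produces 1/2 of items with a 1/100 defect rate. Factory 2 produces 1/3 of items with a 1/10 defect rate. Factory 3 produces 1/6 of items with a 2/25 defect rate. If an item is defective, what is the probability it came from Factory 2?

Using Bayes' theorem:
P(F1) = 1/2, P(D|F1) = 1/100
P(F2) = 1/3, P(D|F2) = 1/10
P(F3) = 1/6, P(D|F3) = 2/25
P(D) = P(D|F1)P(F1) + P(D|F2)P(F2) + P(D|F3)P(F3)
     = \frac{31}{600}
P(F2|D) = P(D|F2)P(F2) / P(D)
= \frac{20}{31}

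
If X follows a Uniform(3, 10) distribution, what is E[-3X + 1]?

For X ~ Uniform(3, 10):
E[X] = \frac{13}{2}
E[-3X + 1] = -3 × E[X] + 1 = - \frac{37}{2}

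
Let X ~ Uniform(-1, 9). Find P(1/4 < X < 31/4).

P(1/4 < X < 31/4) = ∫_{1/4}^{31/4} f(x) dx
where f(x) = \frac{1}{10}
= \frac{3}{4}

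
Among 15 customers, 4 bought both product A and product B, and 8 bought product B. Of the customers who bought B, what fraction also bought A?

P(A ∩ B) = 4/15
P(B) = 8/15
P(A|B) = P(A ∩ B) / P(B) = (4/15) / (8/15) = 1/2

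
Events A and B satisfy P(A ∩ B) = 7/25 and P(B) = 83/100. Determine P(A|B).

P(A|B) = P(A ∩ B) / P(B)
= (7/25) / (83/100)
= 28/83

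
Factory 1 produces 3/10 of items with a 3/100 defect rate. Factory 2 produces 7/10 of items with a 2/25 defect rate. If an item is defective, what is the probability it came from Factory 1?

Using Bayes' theorem:
P(F1) = 3/10, P(D|F1) = 3/100
P(F2) = 7/10, P(D|F2) = 2/25
P(D) = P(D|F1)P(F1) + P(D|F2)P(F2)
     = \frac{13}{200}
P(F1|D) = P(D|F1)P(F1) / P(D)
= \frac{9}{65}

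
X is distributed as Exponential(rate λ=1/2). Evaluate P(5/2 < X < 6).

P(5/2 < X < 6) = ∫_{5/2}^{6} f(x) dx
where f(x) = \frac{e^{- \frac{x}{2}}}{2}
= - \frac{1}{e^{3}} + e^{- \frac{5}{4}}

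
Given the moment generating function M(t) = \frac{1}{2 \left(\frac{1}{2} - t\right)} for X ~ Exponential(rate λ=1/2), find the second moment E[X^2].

To find E[X^2], compute M^(2)(0):
M^(1)(t) = \frac{1}{2 \left(\frac{1}{2} - t\right)^{2}}
M^(2)(t) = \frac{1}{\left(\frac{1}{2} - t\right)^{3}}
M^(2)(0) = 8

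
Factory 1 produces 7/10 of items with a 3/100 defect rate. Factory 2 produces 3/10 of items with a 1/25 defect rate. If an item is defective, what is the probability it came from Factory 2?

Using Bayes' theorem:
P(F1) = 7/10, P(D|F1) = 3/100
P(F2) = 3/10, P(D|F2) = 1/25
P(D) = P(D|F1)P(F1) + P(D|F2)P(F2)
     = \frac{33}{1000}
P(F2|D) = P(D|F2)P(F2) / P(D)
= \frac{4}{11}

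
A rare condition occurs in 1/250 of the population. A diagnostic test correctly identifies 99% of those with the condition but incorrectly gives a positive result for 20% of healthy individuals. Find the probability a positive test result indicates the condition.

Let D = the rare event, + = positive/flagged.
P(D) = 1/250
P(+|D) = 99/100
P(+|D') = 20/100 = 1/5
P(+) = P(+|D)P(D) + P(+|D')P(D')
     = \frac{99}{100} × \frac{1}{250} + \frac{1}{5} × \frac{249}{250}
     = \frac{5079}{25000}
P(D|+) = P(+|D)P(D)/P(+) = \frac{33}{1693}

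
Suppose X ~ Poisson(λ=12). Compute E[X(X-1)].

E[X(X-1)] = E[X² - X] = E[X²] - E[X]
E[X] = 12
E[X²] = Var(X) + (E[X])² = 12 + (12)² = 156
E[X(X-1)] = 156 - 12 = 144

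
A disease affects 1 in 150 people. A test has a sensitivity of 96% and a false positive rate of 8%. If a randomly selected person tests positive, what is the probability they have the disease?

Let D = the rare event, + = positive/flagged.
P(D) = 1/150
P(+|D) = 96/100 = 24/25
P(+|D') = 8/100 = 2/25
P(+) = P(+|D)P(D) + P(+|D')P(D')
     = \frac{24}{25} × \frac{1}{150} + \frac{2}{25} × \frac{149}{150}
     = \frac{161}{1875}
P(D|+) = P(+|D)P(D)/P(+) = \frac{12}{161}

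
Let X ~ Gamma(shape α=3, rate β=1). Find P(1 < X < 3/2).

P(1 < X < 3/2) = ∫_{1}^{3/2} f(x) dx
where f(x) = \frac{x^{2} e^{- x}}{2}
= - \frac{29}{8 e^{\frac{3}{2}}} + \frac{5}{2 e}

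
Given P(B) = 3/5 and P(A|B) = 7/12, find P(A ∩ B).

By definition, P(A|B) = P(A ∩ B) / P(B)
So P(A ∩ B) = P(A|B) × P(B)
= 7/12 × 3/5
= 7/20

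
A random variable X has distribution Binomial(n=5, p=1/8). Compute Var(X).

For X ~ Binomial(n=5, p=1/8):
Var(X) = \frac{35}{64}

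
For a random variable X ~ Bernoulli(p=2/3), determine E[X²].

Using the identity E[X²] = Var(X) + (E[X])²:
E[X] = \frac{2}{3}
Var(X) = \frac{2}{9}
E[X²] = \frac{2}{9} + (\frac{2}{3})²
= \frac{2}{3}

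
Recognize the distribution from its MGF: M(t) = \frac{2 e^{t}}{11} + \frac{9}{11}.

The MGF M(t) = \frac{2 e^{t}}{11} + \frac{9}{11} is the standard form for the Bernoulli distribution.
Comparing with the known MGF formula identifies: Bernoulli(p=2/11)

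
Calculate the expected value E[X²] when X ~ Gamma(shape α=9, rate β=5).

Using the identity E[X²] = Var(X) + (E[X])²:
E[X] = \frac{9}{5}
Var(X) = \frac{9}{25}
E[X²] = \frac{9}{25} + (\frac{9}{5})²
= \frac{18}{5}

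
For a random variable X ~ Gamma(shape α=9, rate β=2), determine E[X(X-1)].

E[X(X-1)] = E[X² - X] = E[X²] - E[X]
E[X] = \frac{9}{2}
E[X²] = Var(X) + (E[X])² = \frac{9}{4} + (\frac{9}{2})² = \frac{45}{2}
E[X(X-1)] = \frac{45}{2} - \frac{9}{2} = 18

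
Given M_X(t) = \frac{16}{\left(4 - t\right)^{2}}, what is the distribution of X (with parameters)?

The MGF M(t) = \frac{16}{\left(4 - t\right)^{2}} is the standard form for the Gamma distribution.
Comparing with the known MGF formula identifies: Gamma(shape α=2, rate β=4)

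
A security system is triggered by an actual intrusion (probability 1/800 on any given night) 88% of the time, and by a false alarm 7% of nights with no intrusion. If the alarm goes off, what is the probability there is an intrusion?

Let D = the rare event, + = positive/flagged.
P(D) = 1/800
P(+|D) = 88/100 = 22/25
P(+|D') = 7/100
P(+) = P(+|D)P(D) + P(+|D')P(D')
     = \frac{22}{25} × \frac{1}{800} + \frac{7}{100} × \frac{799}{800}
     = \frac{5681}{80000}
P(D|+) = P(+|D)P(D)/P(+) = \frac{88}{5681}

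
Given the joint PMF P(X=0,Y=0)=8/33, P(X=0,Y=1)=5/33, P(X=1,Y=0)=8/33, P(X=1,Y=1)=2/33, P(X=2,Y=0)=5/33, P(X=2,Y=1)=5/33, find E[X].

First find marginal of X:
P(X=0) = 13/33
P(X=1) = 10/33
P(X=2) = 10/33
E[X] = 0 × 13/33 + 1 × 10/33 + 2 × 10/33 = 10/11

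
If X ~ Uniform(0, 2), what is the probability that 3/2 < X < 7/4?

P(3/2 < X < 7/4) = ∫_{3/2}^{7/4} f(x) dx
where f(x) = \frac{1}{2}
= \frac{1}{8}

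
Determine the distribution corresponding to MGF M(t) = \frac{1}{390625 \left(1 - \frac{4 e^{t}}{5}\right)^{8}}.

The MGF M(t) = \frac{1}{390625 \left(1 - \frac{4 e^{t}}{5}\right)^{8}} is the standard form for the NegativeBinomial distribution.
Comparing with the known MGF formula identifies: NegBin(r=8, p=1/5), X = failures before r-th success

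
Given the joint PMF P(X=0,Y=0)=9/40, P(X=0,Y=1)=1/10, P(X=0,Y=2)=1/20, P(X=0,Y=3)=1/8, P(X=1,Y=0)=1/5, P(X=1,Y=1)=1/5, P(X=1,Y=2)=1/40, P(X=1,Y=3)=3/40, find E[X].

First find marginal of X:
P(X=0) = 1/2
P(X=1) = 1/2
E[X] = 0 × 1/2 + 1 × 1/2 = 1/2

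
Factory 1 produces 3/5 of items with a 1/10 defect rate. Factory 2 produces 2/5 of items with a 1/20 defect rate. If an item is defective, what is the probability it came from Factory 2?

Using Bayes' theorem:
P(F1) = 3/5, P(D|F1) = 1/10
P(F2) = 2/5, P(D|F2) = 1/20
P(D) = P(D|F1)P(F1) + P(D|F2)P(F2)
     = \frac{2}{25}
P(F2|D) = P(D|F2)P(F2) / P(D)
= \frac{1}{4}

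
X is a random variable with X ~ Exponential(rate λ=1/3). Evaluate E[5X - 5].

For X ~ Exponential(rate λ=1/3):
E[X] = 3
E[5X - 5] = 5 × E[X] - 5 = 10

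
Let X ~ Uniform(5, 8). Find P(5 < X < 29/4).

P(5 < X < 29/4) = ∫_{5}^{29/4} f(x) dx
where f(x) = \frac{1}{3}
= \frac{3}{4}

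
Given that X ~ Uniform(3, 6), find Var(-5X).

For X ~ Uniform(3, 6):
Var(X) = \frac{3}{4}
Var(-5X) = (-5)² × Var(X) = 25 × \frac{3}{4} = \frac{75}{4}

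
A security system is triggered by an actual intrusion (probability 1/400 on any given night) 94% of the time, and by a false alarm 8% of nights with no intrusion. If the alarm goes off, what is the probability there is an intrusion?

Let D = the rare event, + = positive/flagged.
P(D) = 1/400
P(+|D) = 94/100 = 47/50
P(+|D') = 8/100 = 2/25
P(+) = P(+|D)P(D) + P(+|D')P(D')
     = \frac{47}{50} × \frac{1}{400} + \frac{2}{25} × \frac{399}{400}
     = \frac{1643}{20000}
P(D|+) = P(+|D)P(D)/P(+) = \frac{47}{1643}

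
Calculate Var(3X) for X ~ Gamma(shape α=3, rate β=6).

For X ~ Gamma(shape α=3, rate β=6):
Var(X) = \frac{1}{12}
Var(3X) = (3)² × Var(X) = 9 × \frac{1}{12} = \frac{3}{4}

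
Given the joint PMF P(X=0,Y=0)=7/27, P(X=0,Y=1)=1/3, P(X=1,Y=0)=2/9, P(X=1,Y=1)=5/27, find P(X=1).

P(X=1) = P(X=1,Y=0) + P(X=1,Y=1)
= 2/9 + 5/27
= 11/27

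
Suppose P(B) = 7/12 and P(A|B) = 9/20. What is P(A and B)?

By definition, P(A|B) = P(A ∩ B) / P(B)
So P(A ∩ B) = P(A|B) × P(B)
= 9/20 × 7/12
= 21/80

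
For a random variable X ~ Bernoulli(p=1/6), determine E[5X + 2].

For X ~ Bernoulli(p=1/6):
E[X] = \frac{1}{6}
E[5X + 2] = 5 × E[X] + 2 = \frac{17}{6}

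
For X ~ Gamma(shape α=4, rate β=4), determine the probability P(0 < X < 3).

P(0 < X < 3) = ∫_{0}^{3} f(x) dx
where f(x) = \frac{128 x^{3} e^{- 4 x}}{3}
= 1 - \frac{373}{e^{12}}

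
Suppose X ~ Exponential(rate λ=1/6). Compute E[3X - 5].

For X ~ Exponential(rate λ=1/6):
E[X] = 6
E[3X - 5] = 3 × E[X] - 5 = 13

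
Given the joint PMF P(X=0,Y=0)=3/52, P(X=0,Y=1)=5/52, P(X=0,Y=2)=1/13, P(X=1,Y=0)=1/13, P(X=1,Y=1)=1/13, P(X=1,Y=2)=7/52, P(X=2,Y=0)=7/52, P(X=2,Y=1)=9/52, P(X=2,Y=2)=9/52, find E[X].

First find marginal of X:
P(X=0) = 3/13
P(X=1) = 15/52
P(X=2) = 25/52
E[X] = 0 × 3/13 + 1 × 15/52 + 2 × 25/52 = 5/4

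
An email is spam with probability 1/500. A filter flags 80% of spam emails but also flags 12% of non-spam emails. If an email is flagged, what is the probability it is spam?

Let D = the rare event, + = positive/flagged.
P(D) = 1/500
P(+|D) = 80/100 = 4/5
P(+|D') = 12/100 = 3/25
P(+) = P(+|D)P(D) + P(+|D')P(D')
     = \frac{4}{5} × \frac{1}{500} + \frac{3}{25} × \frac{499}{500}
     = \frac{1517}{12500}
P(D|+) = P(+|D)P(D)/P(+) = \frac{20}{1517}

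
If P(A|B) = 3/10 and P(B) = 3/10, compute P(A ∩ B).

By definition, P(A|B) = P(A ∩ B) / P(B)
So P(A ∩ B) = P(A|B) × P(B)
= 3/10 × 3/10
= 9/100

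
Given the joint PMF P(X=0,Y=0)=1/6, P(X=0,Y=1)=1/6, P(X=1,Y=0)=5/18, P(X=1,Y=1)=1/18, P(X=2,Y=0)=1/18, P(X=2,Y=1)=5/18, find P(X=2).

P(X=2) = P(X=2,Y=0) + P(X=2,Y=1)
= 1/18 + 5/18
= 1/3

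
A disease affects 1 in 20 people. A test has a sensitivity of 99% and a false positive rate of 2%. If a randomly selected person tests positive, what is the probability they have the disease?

Let D = the rare event, + = positive/flagged.
P(D) = 1/20
P(+|D) = 99/100
P(+|D') = 2/100 = 1/50
P(+) = P(+|D)P(D) + P(+|D')P(D')
     = \frac{99}{100} × \frac{1}{20} + \frac{1}{50} × \frac{19}{20}
     = \frac{137}{2000}
P(D|+) = P(+|D)P(D)/P(+) = \frac{99}{137}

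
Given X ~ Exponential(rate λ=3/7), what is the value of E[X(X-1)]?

E[X(X-1)] = E[X² - X] = E[X²] - E[X]
E[X] = \frac{7}{3}
E[X²] = Var(X) + (E[X])² = \frac{49}{9} + (\frac{7}{3})² = \frac{98}{9}
E[X(X-1)] = \frac{98}{9} - \frac{7}{3} = \frac{77}{9}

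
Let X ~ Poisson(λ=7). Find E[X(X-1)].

E[X(X-1)] = E[X² - X] = E[X²] - E[X]
E[X] = 7
E[X²] = Var(X) + (E[X])² = 7 + (7)² = 56
E[X(X-1)] = 56 - 7 = 49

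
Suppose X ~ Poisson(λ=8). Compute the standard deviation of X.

For X ~ Poisson(λ=8):
Var(X) = 8
SD(X) = √(Var(X)) = √(8) = 2 \sqrt{2}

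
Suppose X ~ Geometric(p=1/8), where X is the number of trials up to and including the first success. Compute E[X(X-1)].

E[X(X-1)] = E[X² - X] = E[X²] - E[X]
E[X] = 8
E[X²] = Var(X) + (E[X])² = 56 + (8)² = 120
E[X(X-1)] = 120 - 8 = 112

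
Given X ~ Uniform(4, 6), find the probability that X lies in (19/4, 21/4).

P(19/4 < X < 21/4) = ∫_{19/4}^{21/4} f(x) dx
where f(x) = \frac{1}{2}
= \frac{1}{4}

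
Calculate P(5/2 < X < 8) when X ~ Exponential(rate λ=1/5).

P(5/2 < X < 8) = ∫_{5/2}^{8} f(x) dx
where f(x) = \frac{e^{- \frac{x}{5}}}{5}
= - \frac{1}{e^{\frac{8}{5}}} + e^{- \frac{1}{2}}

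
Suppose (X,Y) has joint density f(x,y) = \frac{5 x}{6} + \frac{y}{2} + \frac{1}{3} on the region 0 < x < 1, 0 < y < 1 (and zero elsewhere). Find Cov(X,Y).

E[XY] = ∫∫ xy × f(x,y) dx dy = \frac{11}{36}
E[X] = \frac{41}{72}
E[Y] = \frac{13}{24}
Cov(X,Y) = E[XY] - E[X]E[Y] = - \frac{5}{1728}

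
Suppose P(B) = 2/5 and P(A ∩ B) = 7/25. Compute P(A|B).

P(A|B) = P(A ∩ B) / P(B)
= (7/25) / (2/5)
= 7/10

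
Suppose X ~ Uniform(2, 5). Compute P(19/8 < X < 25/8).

P(19/8 < X < 25/8) = ∫_{19/8}^{25/8} f(x) dx
where f(x) = \frac{1}{3}
= \frac{1}{4}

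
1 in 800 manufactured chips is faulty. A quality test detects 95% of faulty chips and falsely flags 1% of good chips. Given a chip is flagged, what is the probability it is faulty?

Let D = the rare event, + = positive/flagged.
P(D) = 1/800
P(+|D) = 95/100 = 19/20
P(+|D') = 1/100
P(+) = P(+|D)P(D) + P(+|D')P(D')
     = \frac{19}{20} × \frac{1}{800} + \frac{1}{100} × \frac{799}{800}
     = \frac{447}{40000}
P(D|+) = P(+|D)P(D)/P(+) = \frac{95}{894}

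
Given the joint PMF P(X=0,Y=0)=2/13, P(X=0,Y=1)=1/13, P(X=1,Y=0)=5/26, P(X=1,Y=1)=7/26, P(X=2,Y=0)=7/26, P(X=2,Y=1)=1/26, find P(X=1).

P(X=1) = P(X=1,Y=0) + P(X=1,Y=1)
= 5/26 + 7/26
= 6/13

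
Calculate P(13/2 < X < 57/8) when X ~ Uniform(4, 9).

P(13/2 < X < 57/8) = ∫_{13/2}^{57/8} f(x) dx
where f(x) = \frac{1}{5}
= \frac{1}{8}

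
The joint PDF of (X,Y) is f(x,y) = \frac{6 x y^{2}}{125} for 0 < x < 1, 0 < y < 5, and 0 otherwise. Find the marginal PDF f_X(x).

f_X(x) = ∫_0^5 f(x,y) dy
= ∫_0^5 \frac{6 x y^{2}}{125} dy
= 2 x for 0 < x < 1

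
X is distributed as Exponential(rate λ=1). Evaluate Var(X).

For X ~ Exponential(rate λ=1):
Var(X) = 1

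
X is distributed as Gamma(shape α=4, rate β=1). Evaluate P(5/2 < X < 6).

P(5/2 < X < 6) = ∫_{5/2}^{6} f(x) dx
where f(x) = \frac{x^{3} e^{- x}}{6}
= - \frac{61}{e^{6}} + \frac{443}{48 e^{\frac{5}{2}}}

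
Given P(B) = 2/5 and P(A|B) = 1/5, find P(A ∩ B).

By definition, P(A|B) = P(A ∩ B) / P(B)
So P(A ∩ B) = P(A|B) × P(B)
= 1/5 × 2/5
= 2/25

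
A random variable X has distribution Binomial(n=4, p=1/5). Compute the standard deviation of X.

For X ~ Binomial(n=4, p=1/5):
Var(X) = \frac{16}{25}
SD(X) = √(Var(X)) = √(\frac{16}{25}) = \frac{4}{5}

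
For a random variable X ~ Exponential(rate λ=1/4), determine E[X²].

Using the identity E[X²] = Var(X) + (E[X])²:
E[X] = 4
Var(X) = 16
E[X²] = 16 + (4)²
= 32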